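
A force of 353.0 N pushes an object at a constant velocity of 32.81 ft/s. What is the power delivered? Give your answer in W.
P = Fv = 353 N × 10 m/s = 3530 W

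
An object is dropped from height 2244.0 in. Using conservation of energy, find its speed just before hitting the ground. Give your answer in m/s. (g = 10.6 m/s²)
mgh = ½mv² → v = √(2gh) = √(2×10.6×57) = 34.76 m/s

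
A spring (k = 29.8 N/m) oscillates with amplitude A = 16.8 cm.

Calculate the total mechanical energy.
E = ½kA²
E = ½kA² = ½×29.8×(0.168)² = 0.4205 J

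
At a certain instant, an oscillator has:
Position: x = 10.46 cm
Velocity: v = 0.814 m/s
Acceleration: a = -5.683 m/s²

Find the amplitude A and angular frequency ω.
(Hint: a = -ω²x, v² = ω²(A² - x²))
a = −ω²x → ω = √(|a|/x) = √(5.683/0.1046) = 7.371 rad/s
v² = ω²(A² − x²) → A = √(x² + v²/ω²) = √(0.1046² + 0.814²/7.371²) = 0.1521 m = 15.21 cm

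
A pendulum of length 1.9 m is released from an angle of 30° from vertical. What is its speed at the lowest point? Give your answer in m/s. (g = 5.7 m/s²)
h = L(1 − cosθ) = 1.9×(1 − cos30°) = 0.2546 m
v = √(2gh) = √(2×5.7×0.2546) = 1.703 m/s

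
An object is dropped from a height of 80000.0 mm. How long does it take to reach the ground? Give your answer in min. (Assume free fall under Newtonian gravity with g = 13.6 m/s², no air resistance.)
t = √(2h/g) (with unit conversion) = 0.05717 min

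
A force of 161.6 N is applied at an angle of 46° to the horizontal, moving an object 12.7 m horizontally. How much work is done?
W = Fd cosθ = 161.6×12.7×cos(46°) = 1425.7 J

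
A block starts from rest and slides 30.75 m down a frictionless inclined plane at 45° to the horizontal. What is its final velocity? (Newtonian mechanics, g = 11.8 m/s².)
a = g sin(θ) = 11.8 × sin(45°) = 8.34 m/s²
v = √(2ad) = √(2 × 8.34 × 30.75) = 22.65 m/s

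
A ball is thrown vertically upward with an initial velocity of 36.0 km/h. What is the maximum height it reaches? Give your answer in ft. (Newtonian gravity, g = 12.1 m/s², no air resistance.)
h_max = v₀²/(2g) (with unit conversion) = 13.56 ft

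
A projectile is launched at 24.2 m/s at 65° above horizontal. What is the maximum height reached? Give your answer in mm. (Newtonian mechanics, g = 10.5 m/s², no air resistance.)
H = v₀²sin²(θ)/(2g) (with unit conversion) = 22910.0 mm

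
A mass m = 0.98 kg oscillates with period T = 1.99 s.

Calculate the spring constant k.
T = 2π√(m/k) → k = m(2π/T)² = 0.98×(2π/1.99)² = 9.77 N/m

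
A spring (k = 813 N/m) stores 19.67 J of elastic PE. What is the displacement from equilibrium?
PE = ½kx² → x = √(2PE/k) = √(2×19.67/813) = 0.22 m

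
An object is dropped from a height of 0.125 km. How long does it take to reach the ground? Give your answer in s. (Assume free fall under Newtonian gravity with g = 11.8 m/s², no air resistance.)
t = √(2h/g) (with unit conversion) = 4.603 s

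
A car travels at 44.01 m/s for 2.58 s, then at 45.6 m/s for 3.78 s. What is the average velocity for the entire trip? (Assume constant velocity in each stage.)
d₁ = v₁t₁ = 44.01 × 2.58 = 113.546 m
d₂ = v₂t₂ = 45.6 × 3.78 = 172.368 m
d_total = 285.91 m, t_total = 6.36 s
v_avg = d_total/t_total = 285.91/6.36 = 44.95 m/s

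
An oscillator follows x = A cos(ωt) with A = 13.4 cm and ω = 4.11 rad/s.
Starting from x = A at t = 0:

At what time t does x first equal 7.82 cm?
cos(ωt) = x/A = 7.82/13.4 = 0.5836
ωt = arccos(0.5836) = 0.9477 rad
t = 0.9477/4.11 = 0.2306 s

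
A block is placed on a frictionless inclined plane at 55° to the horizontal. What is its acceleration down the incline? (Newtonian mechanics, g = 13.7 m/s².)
a = g sin(θ) = 13.7 × sin(55°) = 13.7 × 0.8192 = 11.22 m/s²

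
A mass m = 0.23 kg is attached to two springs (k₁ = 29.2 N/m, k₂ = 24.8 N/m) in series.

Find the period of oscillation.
k_eq = k₁k₂/(k₁+k₂) = 13.41 N/m
T = 2π√(m/k_eq) = 2π√(0.23/13.41) = 0.8229 s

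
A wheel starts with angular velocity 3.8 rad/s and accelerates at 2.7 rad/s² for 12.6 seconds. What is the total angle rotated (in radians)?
θ = ω₀t + ½αt² = 3.8×12.6 + ½×2.7×12.6² = 262.21 rad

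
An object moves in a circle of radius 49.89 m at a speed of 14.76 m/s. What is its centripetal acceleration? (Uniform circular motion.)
a_c = v²/r = 14.76²/49.89 = 217.858/49.89 = 4.37 m/s²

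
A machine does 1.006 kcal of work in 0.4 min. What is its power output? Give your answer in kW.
P = W/t = 4209 J / 24 s = 175.4 W = 0.1754 kW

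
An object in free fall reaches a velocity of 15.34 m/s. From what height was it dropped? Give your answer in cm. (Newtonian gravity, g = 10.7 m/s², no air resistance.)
h = v²/(2g) (with unit conversion) = 1100.0 cm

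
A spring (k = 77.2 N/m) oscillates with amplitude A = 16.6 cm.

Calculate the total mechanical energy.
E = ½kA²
E = ½kA² = ½×77.2×(0.166)² = 1.064 J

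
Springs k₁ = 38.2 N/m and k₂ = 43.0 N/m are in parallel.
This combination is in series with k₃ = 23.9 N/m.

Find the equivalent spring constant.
k₁₂ = k₁ + k₂ = 81.2 N/m (parallel)
1/k_eq = 1/k₁₂ + 1/k₃ → k_eq = 18.47 N/m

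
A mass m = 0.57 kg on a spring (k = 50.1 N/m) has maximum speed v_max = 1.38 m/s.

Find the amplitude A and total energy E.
½mv²_max = ½kA² → A = v_max√(m/k) = 1.38×√(0.57/50.1) = 0.1472 m = 14.72 cm
E = ½mv²_max = ½×0.57×1.38² = 0.5428 J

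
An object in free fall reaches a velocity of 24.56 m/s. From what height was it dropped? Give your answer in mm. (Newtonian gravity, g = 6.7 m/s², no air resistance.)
h = v²/(2g) (with unit conversion) = 45010.0 mm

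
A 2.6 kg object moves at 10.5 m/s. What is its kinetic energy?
KE = ½mv² = ½×2.6×10.5² = 143.325 J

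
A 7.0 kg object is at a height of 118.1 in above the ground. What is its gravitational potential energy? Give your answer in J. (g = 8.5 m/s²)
PE = mgh = 7 kg × 8.5 m/s² × 3 m = 178.5 J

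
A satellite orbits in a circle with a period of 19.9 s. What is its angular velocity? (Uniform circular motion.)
ω = 2π/T = 2π/19.9 = 0.3157 rad/s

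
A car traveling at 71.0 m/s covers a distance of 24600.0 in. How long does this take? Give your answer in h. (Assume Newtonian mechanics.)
t = d/v (with unit conversion) = 0.002445 h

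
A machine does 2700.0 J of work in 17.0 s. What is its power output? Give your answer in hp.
P = W/t = 2700 J / 17 s = 158.8 W = 0.213 hp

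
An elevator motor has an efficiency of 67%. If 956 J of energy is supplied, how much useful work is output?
W_out = η × W_in = 0.67 × 956 = 640.52 J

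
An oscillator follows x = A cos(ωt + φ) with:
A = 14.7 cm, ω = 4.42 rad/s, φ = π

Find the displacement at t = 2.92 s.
x = A cos(ωt + φ) = 14.7×cos(4.42×2.92 + π) = -13.86 cm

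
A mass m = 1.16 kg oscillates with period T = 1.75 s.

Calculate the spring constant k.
T = 2π√(m/k) → k = m(2π/T)² = 1.16×(2π/1.75)² = 14.95 N/m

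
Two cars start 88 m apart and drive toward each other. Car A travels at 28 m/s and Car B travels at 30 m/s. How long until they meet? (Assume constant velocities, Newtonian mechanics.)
Combined speed: v_combined = 28 + 30 = 58 m/s
Time to meet: t = d/58 = 88/58 = 1.52 s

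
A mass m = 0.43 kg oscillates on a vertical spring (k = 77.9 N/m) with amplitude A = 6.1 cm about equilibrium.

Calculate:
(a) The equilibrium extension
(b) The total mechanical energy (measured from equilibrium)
x_eq = mg/k = 0.43×9.81/77.9 = 0.05415 m = 5.415 cm
E = ½kA² = ½×77.9×(0.061)² = 0.1449 J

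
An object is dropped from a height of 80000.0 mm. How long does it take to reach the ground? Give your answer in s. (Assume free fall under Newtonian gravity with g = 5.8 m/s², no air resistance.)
t = √(2h/g) (with unit conversion) = 5.252 s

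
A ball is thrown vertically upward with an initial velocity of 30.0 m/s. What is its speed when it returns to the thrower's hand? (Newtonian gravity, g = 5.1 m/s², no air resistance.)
By conservation of energy, the ball returns at the same speed = 30.0 m/s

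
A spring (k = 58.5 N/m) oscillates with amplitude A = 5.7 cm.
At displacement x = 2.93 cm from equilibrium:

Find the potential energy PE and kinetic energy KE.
E_total = ½kA² = ½×58.5×(0.057)² = 0.09503 J
PE = ½kx² = ½×58.5×(0.0293)² = 0.02511 J
KE = E_total − PE = 0.06992 J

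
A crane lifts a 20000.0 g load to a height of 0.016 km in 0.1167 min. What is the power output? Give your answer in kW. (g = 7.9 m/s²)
W = mgh = 20×7.9×16 = 2528 J
P = W/t = 2528/7.002 = 361 W = 0.361 kW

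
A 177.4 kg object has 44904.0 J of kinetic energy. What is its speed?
KE = ½mv² → v = √(2KE/m) = √(2×44904.0/177.4) = 22.5 m/s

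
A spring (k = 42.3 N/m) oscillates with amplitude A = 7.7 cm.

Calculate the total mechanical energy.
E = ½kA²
E = ½kA² = ½×42.3×(0.077)² = 0.1254 J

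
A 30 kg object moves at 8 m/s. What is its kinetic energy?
KE = ½mv² = ½×30×8² = 960.0 J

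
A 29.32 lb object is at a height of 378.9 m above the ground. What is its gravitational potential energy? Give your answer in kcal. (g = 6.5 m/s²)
PE = mgh = 13.3 kg × 6.5 m/s² × 378.9 m = 3.275e+04 J = 7.828 kcal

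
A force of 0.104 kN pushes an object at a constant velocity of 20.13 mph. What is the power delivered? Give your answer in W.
P = Fv = 104 N × 8.999 m/s = 935.9 W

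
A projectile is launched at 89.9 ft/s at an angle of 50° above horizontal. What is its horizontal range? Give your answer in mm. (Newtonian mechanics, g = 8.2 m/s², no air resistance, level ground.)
R = v₀² sin(2θ) / g (with unit conversion) = 90180.0 mm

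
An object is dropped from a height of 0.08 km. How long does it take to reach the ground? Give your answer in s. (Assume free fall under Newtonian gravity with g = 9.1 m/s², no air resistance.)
t = √(2h/g) (with unit conversion) = 4.193 s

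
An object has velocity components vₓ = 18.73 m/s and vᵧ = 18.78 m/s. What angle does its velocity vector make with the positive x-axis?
θ = arctan(vᵧ/vₓ) = arctan(18.78/18.73) = 45.08°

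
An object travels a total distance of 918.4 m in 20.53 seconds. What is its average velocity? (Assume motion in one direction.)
v_avg = Δd / Δt = 918.4 / 20.53 = 44.73 m/s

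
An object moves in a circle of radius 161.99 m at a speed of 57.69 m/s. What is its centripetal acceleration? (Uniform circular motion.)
a_c = v²/r = 57.69²/161.99 = 3328.14/161.99 = 20.55 m/s²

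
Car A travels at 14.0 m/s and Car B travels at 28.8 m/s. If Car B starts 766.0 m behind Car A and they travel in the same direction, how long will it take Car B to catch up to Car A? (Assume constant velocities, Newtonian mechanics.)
Relative speed: v_rel = 28.8 - 14.0 = 14.8 m/s
Time to catch: t = d₀/v_rel = 766.0/14.8 = 51.76 s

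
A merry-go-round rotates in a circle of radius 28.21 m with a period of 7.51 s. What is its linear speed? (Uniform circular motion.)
v = 2πr/T = 2π×28.21/7.51 = 23.6 m/s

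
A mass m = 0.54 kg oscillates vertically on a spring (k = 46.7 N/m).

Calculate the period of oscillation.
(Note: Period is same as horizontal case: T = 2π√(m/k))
T = 2π√(m/k) = 2π√(0.54/46.7) = 0.6756 s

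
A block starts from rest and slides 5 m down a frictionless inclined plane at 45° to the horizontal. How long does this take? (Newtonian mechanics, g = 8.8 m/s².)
a = g sin(θ) = 8.8 × sin(45°) = 6.22 m/s²
t = √(2d/a) = √(2 × 5 / 6.22) = 1.27 s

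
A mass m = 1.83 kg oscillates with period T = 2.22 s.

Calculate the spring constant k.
T = 2π√(m/k) → k = m(2π/T)² = 1.83×(2π/2.22)² = 14.66 N/m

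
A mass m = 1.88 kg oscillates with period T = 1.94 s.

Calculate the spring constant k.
T = 2π√(m/k) → k = m(2π/T)² = 1.88×(2π/1.94)² = 19.72 N/m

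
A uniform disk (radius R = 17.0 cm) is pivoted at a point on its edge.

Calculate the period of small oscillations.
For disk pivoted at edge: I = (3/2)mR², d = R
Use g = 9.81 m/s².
I/m = (3/2)R² = 0.04335 m²; d = R = 0.17 m
T = 2π√((3/2)R²/(gR)) = 2π√(3R/(2g)) = 1.013 s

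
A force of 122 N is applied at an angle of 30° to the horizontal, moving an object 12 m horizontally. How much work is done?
W = Fd cosθ = 122×12×cos(30°) = 1267.9 J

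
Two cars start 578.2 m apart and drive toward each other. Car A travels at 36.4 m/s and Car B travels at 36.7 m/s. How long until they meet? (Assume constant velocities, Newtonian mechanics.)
Combined speed: v_combined = 36.4 + 36.7 = 73.1 m/s
Time to meet: t = d/73.1 = 578.2/73.1 = 7.91 s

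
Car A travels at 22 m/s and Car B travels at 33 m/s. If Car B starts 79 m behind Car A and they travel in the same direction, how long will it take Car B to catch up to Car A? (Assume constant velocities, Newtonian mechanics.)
Relative speed: v_rel = 33 - 22 = 11 m/s
Time to catch: t = d₀/v_rel = 79/11 = 7.18 s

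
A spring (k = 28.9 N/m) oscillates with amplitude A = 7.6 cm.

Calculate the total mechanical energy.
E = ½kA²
E = ½kA² = ½×28.9×(0.076)² = 0.08346 J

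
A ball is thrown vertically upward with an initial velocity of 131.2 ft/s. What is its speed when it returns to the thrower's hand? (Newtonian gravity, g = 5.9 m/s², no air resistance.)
By conservation of energy, the ball returns at the same speed = 131.2 ft/s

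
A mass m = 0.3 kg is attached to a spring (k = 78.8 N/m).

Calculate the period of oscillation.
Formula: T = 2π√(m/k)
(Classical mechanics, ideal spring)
T = 2π√(m/k) = 2π√(0.3/78.8) = 0.3877 s; f = 1/T = 2.579 Hz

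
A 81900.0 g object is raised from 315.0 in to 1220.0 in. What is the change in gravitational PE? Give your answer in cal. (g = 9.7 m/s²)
ΔPE = mg(h₂ − h₁) = 81.9 kg × 9.7 m/s² × (30.99 − 8.001) m = 1.826e+04 J = 4365.0 cal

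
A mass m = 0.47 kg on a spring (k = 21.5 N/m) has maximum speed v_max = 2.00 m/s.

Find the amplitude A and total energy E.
½mv²_max = ½kA² → A = v_max√(m/k) = 2.0×√(0.47/21.5) = 0.2957 m = 29.57 cm
E = ½mv²_max = ½×0.47×2.0² = 0.94 J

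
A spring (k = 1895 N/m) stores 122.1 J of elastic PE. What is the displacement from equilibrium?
PE = ½kx² → x = √(2PE/k) = √(2×122.1/1895) = 0.359 m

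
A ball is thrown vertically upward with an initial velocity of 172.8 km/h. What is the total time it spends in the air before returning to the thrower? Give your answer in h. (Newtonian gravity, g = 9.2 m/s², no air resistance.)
t_total = 2v₀/g (with unit conversion) = 0.002899 h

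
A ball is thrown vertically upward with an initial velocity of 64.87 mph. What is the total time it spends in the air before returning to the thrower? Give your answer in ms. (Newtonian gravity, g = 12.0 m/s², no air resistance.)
t_total = 2v₀/g (with unit conversion) = 4833.0 ms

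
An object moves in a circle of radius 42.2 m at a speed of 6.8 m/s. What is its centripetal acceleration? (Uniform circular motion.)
a_c = v²/r = 6.8²/42.2 = 46.24/42.2 = 1.1 m/s²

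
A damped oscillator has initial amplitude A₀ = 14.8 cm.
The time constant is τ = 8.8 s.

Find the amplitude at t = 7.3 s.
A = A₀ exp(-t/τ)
A = A₀ exp(−t/τ) = 14.8×exp(−7.3/8.8) = 6.456 cm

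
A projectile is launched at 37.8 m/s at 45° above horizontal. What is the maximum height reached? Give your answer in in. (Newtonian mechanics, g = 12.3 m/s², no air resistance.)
H = v₀²sin²(θ)/(2g) (with unit conversion) = 1143.0 in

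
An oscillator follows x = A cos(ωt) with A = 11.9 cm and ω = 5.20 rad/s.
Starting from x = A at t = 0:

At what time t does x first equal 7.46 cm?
cos(ωt) = x/A = 7.46/11.9 = 0.6269
ωt = arccos(0.6269) = 0.8932 rad
t = 0.8932/5.2 = 0.1718 s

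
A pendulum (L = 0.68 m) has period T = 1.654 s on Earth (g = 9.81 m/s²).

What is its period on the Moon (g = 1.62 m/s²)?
T = 2π√(L/g), so T_moon/T_earth = √(g_earth/g_moon)
T_moon = 2π√(0.68/1.62) = 4.071 s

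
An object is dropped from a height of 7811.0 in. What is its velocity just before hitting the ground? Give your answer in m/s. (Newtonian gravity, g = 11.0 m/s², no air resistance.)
v = √(2gh) (with unit conversion) = 66.07 m/s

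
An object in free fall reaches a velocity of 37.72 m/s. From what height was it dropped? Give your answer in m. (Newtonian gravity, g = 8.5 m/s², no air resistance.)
h = v²/(2g) = 83.69 m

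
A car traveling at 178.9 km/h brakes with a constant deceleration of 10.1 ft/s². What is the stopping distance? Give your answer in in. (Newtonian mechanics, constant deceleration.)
d = v₀² / (2a) (with unit conversion) = 15790.0 in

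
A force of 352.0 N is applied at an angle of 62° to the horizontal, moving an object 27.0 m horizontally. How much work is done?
W = Fd cosθ = 352.0×27.0×cos(62°) = 4461.9 J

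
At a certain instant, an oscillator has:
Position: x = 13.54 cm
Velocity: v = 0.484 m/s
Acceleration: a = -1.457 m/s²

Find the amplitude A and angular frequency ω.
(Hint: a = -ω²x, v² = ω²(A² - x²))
a = −ω²x → ω = √(|a|/x) = √(1.457/0.1354) = 3.28 rad/s
v² = ω²(A² − x²) → A = √(x² + v²/ω²) = √(0.1354² + 0.484²/3.28²) = 0.2003 m = 20.03 cm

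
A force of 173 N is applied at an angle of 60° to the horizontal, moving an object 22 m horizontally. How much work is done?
W = Fd cosθ = 173×22×cos(60°) = 1903.0 J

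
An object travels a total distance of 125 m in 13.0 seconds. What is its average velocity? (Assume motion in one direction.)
v_avg = Δd / Δt = 125 / 13.0 = 9.62 m/s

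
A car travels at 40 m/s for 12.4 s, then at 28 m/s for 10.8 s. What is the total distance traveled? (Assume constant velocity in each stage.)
d₁ = v₁t₁ = 40 × 12.4 = 496 m
d₂ = v₂t₂ = 28 × 10.8 = 302.4 m
d_total = 496 + 302.4 = 798.4 m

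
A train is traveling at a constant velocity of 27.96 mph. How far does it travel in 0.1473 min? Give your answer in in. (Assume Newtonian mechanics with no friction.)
d = vt (with unit conversion) = 4349.0 in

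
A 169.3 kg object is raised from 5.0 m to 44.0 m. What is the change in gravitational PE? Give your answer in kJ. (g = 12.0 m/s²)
ΔPE = mg(h₂ − h₁) = 169.3 kg × 12.0 m/s² × (44 − 5) m = 7.923e+04 J = 79.23 kJ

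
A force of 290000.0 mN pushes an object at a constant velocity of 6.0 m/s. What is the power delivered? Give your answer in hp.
P = Fv = 290 N × 6 m/s = 1740 W = 2.333 hp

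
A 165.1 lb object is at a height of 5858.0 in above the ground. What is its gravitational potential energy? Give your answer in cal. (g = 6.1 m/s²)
PE = mgh = 74.89 kg × 6.1 m/s² × 148.8 m = 6.797e+04 J = 16250.0 cal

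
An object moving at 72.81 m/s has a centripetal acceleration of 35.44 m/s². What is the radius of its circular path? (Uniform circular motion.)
r = v²/a_c = 72.81²/35.44 = 149.59 m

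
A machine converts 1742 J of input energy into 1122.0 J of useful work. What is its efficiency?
η = W_out/W_in = 1122.0/1742 = 0.6441 = 64.41%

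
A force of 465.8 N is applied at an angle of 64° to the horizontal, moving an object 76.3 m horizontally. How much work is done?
W = Fd cosθ = 465.8×76.3×cos(64°) = 15580.0 J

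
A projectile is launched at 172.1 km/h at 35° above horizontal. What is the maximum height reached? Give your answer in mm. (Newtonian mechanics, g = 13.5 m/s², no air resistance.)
H = v₀²sin²(θ)/(2g) (with unit conversion) = 27850.0 mm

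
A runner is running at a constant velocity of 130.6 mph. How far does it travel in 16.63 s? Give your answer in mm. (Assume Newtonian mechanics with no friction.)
d = vt (with unit conversion) = 970900.0 mm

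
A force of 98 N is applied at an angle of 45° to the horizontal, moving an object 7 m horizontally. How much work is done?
W = Fd cosθ = 98×7×cos(45°) = 485.08 J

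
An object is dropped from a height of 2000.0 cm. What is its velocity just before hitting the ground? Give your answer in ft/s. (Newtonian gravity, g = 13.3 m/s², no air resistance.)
v = √(2gh) (with unit conversion) = 75.67 ft/s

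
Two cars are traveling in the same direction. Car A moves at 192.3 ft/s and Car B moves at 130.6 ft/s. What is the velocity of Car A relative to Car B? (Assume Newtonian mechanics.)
v_rel = v_A - v_B = 192.3 - 130.6 = 61.7 ft/s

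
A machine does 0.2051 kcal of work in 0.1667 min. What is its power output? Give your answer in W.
P = W/t = 858.1 J / 10 s = 85.8 W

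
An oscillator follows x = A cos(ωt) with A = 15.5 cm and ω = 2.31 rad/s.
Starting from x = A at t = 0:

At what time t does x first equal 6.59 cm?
cos(ωt) = x/A = 6.59/15.5 = 0.4252
ωt = arccos(0.4252) = 1.132 rad
t = 1.132/2.31 = 0.4899 s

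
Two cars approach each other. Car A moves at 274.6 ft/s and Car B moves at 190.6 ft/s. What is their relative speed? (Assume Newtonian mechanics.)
v_rel = v_A + v_B = 274.6 + 190.6 = 465.2 ft/s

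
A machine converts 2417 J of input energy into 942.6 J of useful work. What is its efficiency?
η = W_out/W_in = 942.6/2417 = 0.39 = 39.0%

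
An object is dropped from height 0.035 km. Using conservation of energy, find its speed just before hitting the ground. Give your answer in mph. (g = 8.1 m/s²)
mgh = ½mv² → v = √(2gh) = √(2×8.1×35) = 23.81 m/s = 53.27 mph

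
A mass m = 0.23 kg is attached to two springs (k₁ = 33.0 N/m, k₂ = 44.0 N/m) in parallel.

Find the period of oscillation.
k_eq = k₁+k₂ = 77 N/m
T = 2π√(m/k_eq) = 2π√(0.23/77) = 0.3434 s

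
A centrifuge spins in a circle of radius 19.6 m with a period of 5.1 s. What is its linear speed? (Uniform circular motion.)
v = 2πr/T = 2π×19.6/5.1 = 24.15 m/s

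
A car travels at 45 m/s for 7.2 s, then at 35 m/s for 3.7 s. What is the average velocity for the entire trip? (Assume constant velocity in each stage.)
d₁ = v₁t₁ = 45 × 7.2 = 324 m
d₂ = v₂t₂ = 35 × 3.7 = 129.5 m
d_total = 453.5 m, t_total = 10.9 s
v_avg = d_total/t_total = 453.5/10.9 = 41.61 m/s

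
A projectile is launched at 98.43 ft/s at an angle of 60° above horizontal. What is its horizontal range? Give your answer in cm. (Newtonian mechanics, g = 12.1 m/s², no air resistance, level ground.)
R = v₀² sin(2θ) / g (with unit conversion) = 6442.0 cm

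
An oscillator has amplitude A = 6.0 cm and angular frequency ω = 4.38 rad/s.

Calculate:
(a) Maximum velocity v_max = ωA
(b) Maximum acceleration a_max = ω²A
v_max = ωA = 4.38×0.06 = 0.2628 m/s
a_max = ω²A = 4.38²×0.06 = 1.151 m/s²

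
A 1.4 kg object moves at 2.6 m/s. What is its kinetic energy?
KE = ½mv² = ½×1.4×2.6² = 4.732 J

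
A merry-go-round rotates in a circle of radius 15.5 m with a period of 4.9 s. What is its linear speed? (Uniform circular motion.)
v = 2πr/T = 2π×15.5/4.9 = 19.88 m/s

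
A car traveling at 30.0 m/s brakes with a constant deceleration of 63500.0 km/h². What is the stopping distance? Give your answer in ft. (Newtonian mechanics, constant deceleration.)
d = v₀² / (2a) (with unit conversion) = 301.3 ft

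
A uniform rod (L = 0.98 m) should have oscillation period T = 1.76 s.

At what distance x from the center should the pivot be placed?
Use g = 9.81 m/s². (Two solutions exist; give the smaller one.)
T = 2π√((L²/12 + x²)/(gx)). Let c = T²g/(4π²) = 0.7697.
x² − cx + L²/12 = 0 → x = (c − √(c² − L²/3))/2 = 0.1239 m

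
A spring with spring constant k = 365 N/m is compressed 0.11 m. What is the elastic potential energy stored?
PE = ½kx² = ½×365×0.11² = 2.208 J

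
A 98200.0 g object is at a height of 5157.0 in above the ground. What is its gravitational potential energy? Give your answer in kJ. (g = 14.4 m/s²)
PE = mgh = 98.2 kg × 14.4 m/s² × 131 m = 1.852e+05 J = 185.2 kJ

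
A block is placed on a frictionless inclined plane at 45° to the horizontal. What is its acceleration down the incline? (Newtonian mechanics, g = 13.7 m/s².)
a = g sin(θ) = 13.7 × sin(45°) = 13.7 × 0.7071 = 9.69 m/s²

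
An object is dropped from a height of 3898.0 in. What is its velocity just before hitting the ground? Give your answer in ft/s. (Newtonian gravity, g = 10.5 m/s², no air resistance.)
v = √(2gh) (with unit conversion) = 149.6 ft/s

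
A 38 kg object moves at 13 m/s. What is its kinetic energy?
KE = ½mv² = ½×38×13² = 3211.0 J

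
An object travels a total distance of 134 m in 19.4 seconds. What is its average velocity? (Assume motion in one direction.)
v_avg = Δd / Δt = 134 / 19.4 = 6.91 m/s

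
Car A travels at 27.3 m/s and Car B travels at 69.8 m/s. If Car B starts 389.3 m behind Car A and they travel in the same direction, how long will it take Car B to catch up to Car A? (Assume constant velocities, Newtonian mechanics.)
Relative speed: v_rel = 69.8 - 27.3 = 42.5 m/s
Time to catch: t = d₀/v_rel = 389.3/42.5 = 9.16 s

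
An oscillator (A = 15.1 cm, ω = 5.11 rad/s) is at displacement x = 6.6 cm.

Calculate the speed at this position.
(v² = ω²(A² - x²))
v = ω√(A² − x²) = 5.11×√(0.151² − 0.066²) = 0.694 m/s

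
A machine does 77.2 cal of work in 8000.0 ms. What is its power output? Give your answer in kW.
P = W/t = 323 J / 8 s = 40.38 W = 0.04038 kW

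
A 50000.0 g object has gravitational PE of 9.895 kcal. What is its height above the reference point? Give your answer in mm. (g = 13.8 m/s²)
PE = mgh → h = PE/(mg) = 4.14e+04 J / (50 kg × 13.8 m/s²) = 60 m = 60000.0 mm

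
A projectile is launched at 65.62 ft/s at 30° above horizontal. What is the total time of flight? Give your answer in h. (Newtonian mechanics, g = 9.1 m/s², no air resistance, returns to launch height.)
T = 2v₀sin(θ)/g (with unit conversion) = 0.0006105 h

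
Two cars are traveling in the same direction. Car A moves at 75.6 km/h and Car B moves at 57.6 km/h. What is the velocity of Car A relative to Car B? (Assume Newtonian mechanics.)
v_rel = v_A - v_B = 75.6 - 57.6 = 18.0 km/h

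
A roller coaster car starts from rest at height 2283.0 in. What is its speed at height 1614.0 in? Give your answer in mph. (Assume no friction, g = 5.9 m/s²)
mgh₁ = ½mv₂² + mgh₂ → v₂ = √(2g(h₁−h₂)) = √(2×5.9×(57.99−41)) = 14.16 m/s = 31.68 mph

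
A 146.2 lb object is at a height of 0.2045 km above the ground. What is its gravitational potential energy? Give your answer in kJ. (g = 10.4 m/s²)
PE = mgh = 66.32 kg × 10.4 m/s² × 204.5 m = 1.41e+05 J = 141.0 kJ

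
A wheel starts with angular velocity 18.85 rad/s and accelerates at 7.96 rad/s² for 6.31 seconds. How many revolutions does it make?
θ = ω₀t + ½αt² = 18.85×6.31 + ½×7.96×6.31² = 277.41 rad
Revolutions = θ/(2π) = 277.41/(2π) = 44.15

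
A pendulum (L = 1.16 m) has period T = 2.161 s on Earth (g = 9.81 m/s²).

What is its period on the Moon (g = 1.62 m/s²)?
T = 2π√(L/g), so T_moon/T_earth = √(g_earth/g_moon)
T_moon = 2π√(1.16/1.62) = 5.317 s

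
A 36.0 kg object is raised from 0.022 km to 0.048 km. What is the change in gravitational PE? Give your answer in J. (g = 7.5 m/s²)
ΔPE = mg(h₂ − h₁) = 36 kg × 7.5 m/s² × (48 − 22) m = 7020 J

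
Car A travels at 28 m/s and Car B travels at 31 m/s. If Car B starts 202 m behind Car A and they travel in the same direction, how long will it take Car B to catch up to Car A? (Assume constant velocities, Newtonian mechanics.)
Relative speed: v_rel = 31 - 28 = 3 m/s
Time to catch: t = d₀/v_rel = 202/3 = 67.33 s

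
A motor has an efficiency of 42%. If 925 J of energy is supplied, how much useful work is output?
W_out = η × W_in = 0.42 × 925 = 388.5 J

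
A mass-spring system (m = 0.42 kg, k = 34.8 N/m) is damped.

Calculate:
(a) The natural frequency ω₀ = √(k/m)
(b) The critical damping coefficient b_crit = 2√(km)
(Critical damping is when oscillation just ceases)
ω₀ = √(k/m) = √(34.8/0.42) = 9.103 rad/s
b_crit = 2√(km) = 2√(34.8×0.42) = 7.646 kg/s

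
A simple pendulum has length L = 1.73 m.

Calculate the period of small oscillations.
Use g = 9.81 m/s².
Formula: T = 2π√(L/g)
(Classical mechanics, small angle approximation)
T = 2π√(L/g) = 2π√(1.73/9.81) = 2.639 s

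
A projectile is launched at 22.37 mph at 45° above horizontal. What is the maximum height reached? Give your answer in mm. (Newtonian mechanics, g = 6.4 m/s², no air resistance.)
H = v₀²sin²(θ)/(2g) (with unit conversion) = 3906.0 mm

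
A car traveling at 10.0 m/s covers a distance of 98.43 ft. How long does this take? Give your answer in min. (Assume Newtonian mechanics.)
t = d/v (with unit conversion) = 0.05 min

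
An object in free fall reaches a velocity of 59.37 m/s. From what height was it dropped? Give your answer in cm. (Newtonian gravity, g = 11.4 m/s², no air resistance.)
h = v²/(2g) (with unit conversion) = 15460.0 cm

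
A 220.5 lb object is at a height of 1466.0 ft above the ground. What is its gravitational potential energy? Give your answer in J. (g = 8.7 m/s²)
PE = mgh = 100 kg × 8.7 m/s² × 446.8 m = 3.888e+05 J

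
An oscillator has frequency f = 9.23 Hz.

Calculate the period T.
T = 1/f = 1/9.23 = 0.1083 s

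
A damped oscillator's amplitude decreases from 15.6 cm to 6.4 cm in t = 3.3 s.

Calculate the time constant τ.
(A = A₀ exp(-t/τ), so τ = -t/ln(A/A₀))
A/A₀ = 6.4/15.6 = 0.4103; ln(A/A₀) = -0.891
τ = −t/ln(A/A₀) = −3.3/-0.891 = 3.704 s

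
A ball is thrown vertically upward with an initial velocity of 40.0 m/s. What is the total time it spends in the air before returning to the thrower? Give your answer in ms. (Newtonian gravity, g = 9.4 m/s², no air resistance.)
t_total = 2v₀/g (with unit conversion) = 8511.0 ms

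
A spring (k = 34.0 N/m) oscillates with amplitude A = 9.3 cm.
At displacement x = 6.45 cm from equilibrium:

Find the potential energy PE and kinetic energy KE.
E_total = ½kA² = ½×34.0×(0.093)² = 0.147 J
PE = ½kx² = ½×34.0×(0.0645)² = 0.07072 J
KE = E_total − PE = 0.07631 J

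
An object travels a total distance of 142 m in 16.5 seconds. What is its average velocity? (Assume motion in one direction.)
v_avg = Δd / Δt = 142 / 16.5 = 8.61 m/s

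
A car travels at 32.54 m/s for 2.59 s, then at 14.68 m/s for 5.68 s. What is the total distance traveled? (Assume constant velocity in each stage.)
d₁ = v₁t₁ = 32.54 × 2.59 = 84.2786 m
d₂ = v₂t₂ = 14.68 × 5.68 = 83.3824 m
d_total = 84.2786 + 83.3824 = 167.66 m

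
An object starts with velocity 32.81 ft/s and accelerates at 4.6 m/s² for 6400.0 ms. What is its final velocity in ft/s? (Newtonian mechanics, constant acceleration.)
v = v₀ + at (with unit conversion) = 129.4 ft/s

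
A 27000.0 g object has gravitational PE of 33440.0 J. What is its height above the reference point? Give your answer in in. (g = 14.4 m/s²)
PE = mgh → h = PE/(mg) = 3.344e+04 J / (27 kg × 14.4 m/s²) = 86.01 m = 3386.0 in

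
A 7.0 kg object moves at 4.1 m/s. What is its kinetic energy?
KE = ½mv² = ½×7.0×4.1² = 58.835 J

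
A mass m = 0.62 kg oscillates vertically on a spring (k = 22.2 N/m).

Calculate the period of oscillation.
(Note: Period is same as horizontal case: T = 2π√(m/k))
T = 2π√(m/k) = 2π√(0.62/22.2) = 1.05 s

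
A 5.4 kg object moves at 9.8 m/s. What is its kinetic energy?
KE = ½mv² = ½×5.4×9.8² = 259.308 J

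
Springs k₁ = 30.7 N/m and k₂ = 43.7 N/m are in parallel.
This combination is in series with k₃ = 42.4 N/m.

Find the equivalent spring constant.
k₁₂ = k₁ + k₂ = 74.4 N/m (parallel)
1/k_eq = 1/k₁₂ + 1/k₃ → k_eq = 27.01 N/m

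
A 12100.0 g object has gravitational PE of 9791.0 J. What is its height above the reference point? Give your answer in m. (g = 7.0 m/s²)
PE = mgh → h = PE/(mg) = 9791 J / (12.1 kg × 7.0 m/s²) = 115.6 m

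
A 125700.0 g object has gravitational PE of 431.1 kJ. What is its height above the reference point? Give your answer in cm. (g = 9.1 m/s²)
PE = mgh → h = PE/(mg) = 4.311e+05 J / (125.7 kg × 9.1 m/s²) = 376.9 m = 37690.0 cm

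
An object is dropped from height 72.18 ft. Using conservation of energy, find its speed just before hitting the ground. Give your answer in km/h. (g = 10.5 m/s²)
mgh = ½mv² → v = √(2gh) = √(2×10.5×22) = 21.49 m/s = 77.38 km/h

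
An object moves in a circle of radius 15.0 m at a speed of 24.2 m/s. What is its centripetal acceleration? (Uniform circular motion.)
a_c = v²/r = 24.2²/15.0 = 585.64/15.0 = 39.04 m/s²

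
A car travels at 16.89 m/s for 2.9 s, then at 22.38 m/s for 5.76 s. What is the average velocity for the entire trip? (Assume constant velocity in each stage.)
d₁ = v₁t₁ = 16.89 × 2.9 = 48.981 m
d₂ = v₂t₂ = 22.38 × 5.76 = 128.909 m
d_total = 177.89 m, t_total = 8.66 s
v_avg = d_total/t_total = 177.89/8.66 = 20.54 m/s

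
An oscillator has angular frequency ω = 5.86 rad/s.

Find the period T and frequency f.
T = 2π/ω = 2π/5.86 = 1.072 s; f = ω/2π = 0.9326 Hz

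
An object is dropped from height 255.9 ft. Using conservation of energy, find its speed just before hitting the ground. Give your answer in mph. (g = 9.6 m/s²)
mgh = ½mv² → v = √(2gh) = √(2×9.6×78) = 38.7 m/s = 86.57 mph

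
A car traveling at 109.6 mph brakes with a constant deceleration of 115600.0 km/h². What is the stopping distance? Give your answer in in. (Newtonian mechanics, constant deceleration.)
d = v₀² / (2a) (with unit conversion) = 5298.0 in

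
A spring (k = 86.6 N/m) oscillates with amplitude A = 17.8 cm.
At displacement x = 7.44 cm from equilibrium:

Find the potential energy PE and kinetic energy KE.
E_total = ½kA² = ½×86.6×(0.178)² = 1.372 J
PE = ½kx² = ½×86.6×(0.0744)² = 0.2397 J
KE = E_total − PE = 1.132 J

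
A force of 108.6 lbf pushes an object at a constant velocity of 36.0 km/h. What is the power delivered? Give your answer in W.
P = Fv = 483.1 N × 10 m/s = 4831 W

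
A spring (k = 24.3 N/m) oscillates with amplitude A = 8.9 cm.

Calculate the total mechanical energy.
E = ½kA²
E = ½kA² = ½×24.3×(0.089)² = 0.09624 J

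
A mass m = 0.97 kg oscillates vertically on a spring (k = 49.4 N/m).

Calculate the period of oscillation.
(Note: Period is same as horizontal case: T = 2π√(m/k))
T = 2π√(m/k) = 2π√(0.97/49.4) = 0.8804 s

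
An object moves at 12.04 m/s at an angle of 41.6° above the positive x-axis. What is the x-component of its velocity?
vₓ = v cos(θ) = 12.04 × cos(41.6°) = 9.0 m/s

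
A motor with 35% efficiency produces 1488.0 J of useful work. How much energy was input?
W_in = W_out/η = 1488.0/0.35 = 4251.4 J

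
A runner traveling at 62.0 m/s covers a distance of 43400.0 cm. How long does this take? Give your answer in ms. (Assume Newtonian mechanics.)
t = d/v (with unit conversion) = 7000.0 ms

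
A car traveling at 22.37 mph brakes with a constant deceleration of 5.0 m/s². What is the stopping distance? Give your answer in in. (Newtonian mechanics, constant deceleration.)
d = v₀² / (2a) (with unit conversion) = 393.7 in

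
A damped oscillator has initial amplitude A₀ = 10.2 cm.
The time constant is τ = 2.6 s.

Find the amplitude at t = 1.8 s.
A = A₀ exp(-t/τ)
A = A₀ exp(−t/τ) = 10.2×exp(−1.8/2.6) = 5.104 cm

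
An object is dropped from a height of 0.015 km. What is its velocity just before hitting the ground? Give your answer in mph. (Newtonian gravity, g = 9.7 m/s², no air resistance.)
v = √(2gh) (with unit conversion) = 38.16 mph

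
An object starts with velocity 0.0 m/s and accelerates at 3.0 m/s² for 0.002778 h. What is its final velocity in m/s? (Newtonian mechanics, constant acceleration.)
v = v₀ + at (with unit conversion) = 30.0 m/s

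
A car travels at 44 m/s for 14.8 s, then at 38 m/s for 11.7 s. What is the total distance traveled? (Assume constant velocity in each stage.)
d₁ = v₁t₁ = 44 × 14.8 = 651.2 m
d₂ = v₂t₂ = 38 × 11.7 = 444.6 m
d_total = 651.2 + 444.6 = 1095.8 m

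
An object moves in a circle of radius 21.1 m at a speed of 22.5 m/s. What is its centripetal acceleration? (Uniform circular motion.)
a_c = v²/r = 22.5²/21.1 = 506.25/21.1 = 23.99 m/s²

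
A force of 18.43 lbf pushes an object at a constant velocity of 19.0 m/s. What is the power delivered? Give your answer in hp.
P = Fv = 81.98 N × 19 m/s = 1558 W = 2.089 hp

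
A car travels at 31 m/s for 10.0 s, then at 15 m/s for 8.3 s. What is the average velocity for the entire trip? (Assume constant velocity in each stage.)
d₁ = v₁t₁ = 31 × 10.0 = 310 m
d₂ = v₂t₂ = 15 × 8.3 = 124.5 m
d_total = 434.5 m, t_total = 18.3 s
v_avg = d_total/t_total = 434.5/18.3 = 23.74 m/s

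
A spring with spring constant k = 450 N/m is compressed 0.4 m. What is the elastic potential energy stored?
PE = ½kx² = ½×450×0.4² = 36.0 J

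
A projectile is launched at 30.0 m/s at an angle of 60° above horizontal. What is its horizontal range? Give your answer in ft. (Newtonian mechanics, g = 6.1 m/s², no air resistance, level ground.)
R = v₀² sin(2θ) / g (with unit conversion) = 419.2 ft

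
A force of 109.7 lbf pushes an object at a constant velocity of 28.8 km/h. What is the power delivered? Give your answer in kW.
P = Fv = 488 N × 8 m/s = 3904 W = 3.904 kW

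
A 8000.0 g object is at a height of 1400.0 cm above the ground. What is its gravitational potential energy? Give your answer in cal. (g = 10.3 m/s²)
PE = mgh = 8 kg × 10.3 m/s² × 14 m = 1154 J = 275.7 cal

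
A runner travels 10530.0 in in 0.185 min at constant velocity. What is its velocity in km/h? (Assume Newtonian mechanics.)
v = d/t (with unit conversion) = 86.74 km/h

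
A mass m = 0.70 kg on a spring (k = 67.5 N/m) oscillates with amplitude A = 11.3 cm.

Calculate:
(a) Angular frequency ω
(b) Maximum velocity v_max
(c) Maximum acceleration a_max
ω = √(k/m) = √(67.5/0.7) = 9.82 rad/s
v_max = ωA = 9.82×0.113 = 1.11 m/s
a_max = ω²A = 9.82²×0.113 = 10.9 m/s²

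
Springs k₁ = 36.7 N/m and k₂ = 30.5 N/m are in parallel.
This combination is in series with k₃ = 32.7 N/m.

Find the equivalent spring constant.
k₁₂ = k₁ + k₂ = 67.2 N/m (parallel)
1/k_eq = 1/k₁₂ + 1/k₃ → k_eq = 22 N/m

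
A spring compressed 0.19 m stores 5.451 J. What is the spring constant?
PE = ½kx² → k = 2PE/x² = 2×5.451/0.19² = 302.0 N/m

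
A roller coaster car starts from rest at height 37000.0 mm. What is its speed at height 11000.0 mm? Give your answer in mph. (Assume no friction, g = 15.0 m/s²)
mgh₁ = ½mv₂² + mgh₂ → v₂ = √(2g(h₁−h₂)) = √(2×15.0×(37−11)) = 27.93 m/s = 62.47 mph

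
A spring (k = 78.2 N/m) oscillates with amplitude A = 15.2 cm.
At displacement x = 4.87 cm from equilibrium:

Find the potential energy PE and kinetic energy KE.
E_total = ½kA² = ½×78.2×(0.152)² = 0.9034 J
PE = ½kx² = ½×78.2×(0.0487)² = 0.09273 J
KE = E_total − PE = 0.8106 J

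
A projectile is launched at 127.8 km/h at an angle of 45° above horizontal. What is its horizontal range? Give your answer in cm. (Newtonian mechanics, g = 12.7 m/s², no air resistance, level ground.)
R = v₀² sin(2θ) / g (with unit conversion) = 9923.0 cm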